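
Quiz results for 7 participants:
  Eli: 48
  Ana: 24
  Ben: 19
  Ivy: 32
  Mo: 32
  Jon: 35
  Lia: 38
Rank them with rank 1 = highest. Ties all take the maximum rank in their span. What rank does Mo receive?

5

Sorted (descending): 48, 38, 35, 32, 32, 24, 19
The 2 values of 32 occupy positions 4–5 → each gets rank 5.
Mo has value 32 → rank 5.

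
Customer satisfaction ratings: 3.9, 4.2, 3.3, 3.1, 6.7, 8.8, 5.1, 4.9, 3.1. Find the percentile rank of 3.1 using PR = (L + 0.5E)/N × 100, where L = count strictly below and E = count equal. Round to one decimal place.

11.1

N = 9.
Strictly below 3.1: 0. Equal to 3.1: 2.
PR = (0 + 0.5·2)/9 × 100 = 11.1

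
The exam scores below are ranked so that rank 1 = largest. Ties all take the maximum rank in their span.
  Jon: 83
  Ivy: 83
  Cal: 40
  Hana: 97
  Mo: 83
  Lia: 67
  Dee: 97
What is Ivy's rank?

5

Sorted (descending): 97, 97, 83, 83, 83, 67, 40
The 2 values of 97 occupy positions 1–2 → each gets rank 2.
The 3 values of 83 occupy positions 3–5 → each gets rank 5.
Ivy has value 83 → rank 5.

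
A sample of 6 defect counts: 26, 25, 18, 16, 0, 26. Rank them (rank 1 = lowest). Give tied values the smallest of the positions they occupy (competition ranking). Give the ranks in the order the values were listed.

5, 4, 3, 2, 1, 5

Sorted (ascending): 0, 16, 18, 25, 26, 26
The 2 values of 26 occupy positions 5–6 → each gets rank 5.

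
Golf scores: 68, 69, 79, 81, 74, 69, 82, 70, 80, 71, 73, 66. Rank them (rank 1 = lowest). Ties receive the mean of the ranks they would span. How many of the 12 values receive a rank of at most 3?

2

Sorted (ascending): 66, 68, 69, 69, 70, 71, 73, 74, 79, 80, 81, 82
The 2 values of 69 occupy positions 3–4 → average rank (3+4)/2 = 3.5.
Ranks ≤ 3: {1, 2} → 2 values.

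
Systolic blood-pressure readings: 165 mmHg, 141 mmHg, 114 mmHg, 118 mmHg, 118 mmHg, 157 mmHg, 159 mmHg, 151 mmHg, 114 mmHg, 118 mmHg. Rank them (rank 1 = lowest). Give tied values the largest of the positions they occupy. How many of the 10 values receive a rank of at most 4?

Sorted (ascending): 114, 114, 118, 118, 118, 141, 151, 157, 159, 165
The 2 values of 114 occupy positions 1–2 → each gets rank 2.
The 3 values of 118 occupy positions 3–5 → each gets rank 5.
Ranks ≤ 4: {2, 2} → 2 values.

2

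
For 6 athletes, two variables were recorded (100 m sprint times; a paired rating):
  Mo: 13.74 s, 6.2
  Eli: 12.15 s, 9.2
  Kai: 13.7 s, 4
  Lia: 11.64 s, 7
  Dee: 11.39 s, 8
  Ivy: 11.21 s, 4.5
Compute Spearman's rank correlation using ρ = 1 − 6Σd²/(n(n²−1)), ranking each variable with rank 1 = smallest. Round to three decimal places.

-0.143

Ranks of variable 1: 6, 4, 5, 3, 2, 1
Ranks of variable 2: 3, 6, 1, 4, 5, 2
d = r₁ − r₂: 3, -2, 4, -1, -3, -1
d²: 9, 4, 16, 1, 9, 1; Σd² = 40
ρ = 1 − 6·40/(6·35) = 1 − 240/210 = -0.143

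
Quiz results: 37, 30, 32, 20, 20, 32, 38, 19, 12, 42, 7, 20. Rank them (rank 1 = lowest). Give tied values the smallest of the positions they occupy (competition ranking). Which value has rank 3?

Sorted (ascending): 7, 12, 19, 20, 20, 20, 30, 32, 32, 37, 38, 42
The 3 values of 20 occupy positions 4–6 → each gets rank 4.
The 2 values of 32 occupy positions 8–9 → each gets rank 8.
Rank 3 → value 19.

19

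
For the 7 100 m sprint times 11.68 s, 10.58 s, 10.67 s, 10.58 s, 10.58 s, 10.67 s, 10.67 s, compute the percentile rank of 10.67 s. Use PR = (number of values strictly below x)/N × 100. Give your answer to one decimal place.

N = 7.
Strictly below 10.67: 3. Equal to 10.67: 3.
PR = 3/7 × 100 = 42.9

42.9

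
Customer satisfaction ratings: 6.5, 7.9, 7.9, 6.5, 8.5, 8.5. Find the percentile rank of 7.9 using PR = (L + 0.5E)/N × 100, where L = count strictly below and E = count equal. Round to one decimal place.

50.0

N = 6.
Strictly below 7.9: 2. Equal to 7.9: 2.
PR = (2 + 0.5·2)/6 × 100 = 50.0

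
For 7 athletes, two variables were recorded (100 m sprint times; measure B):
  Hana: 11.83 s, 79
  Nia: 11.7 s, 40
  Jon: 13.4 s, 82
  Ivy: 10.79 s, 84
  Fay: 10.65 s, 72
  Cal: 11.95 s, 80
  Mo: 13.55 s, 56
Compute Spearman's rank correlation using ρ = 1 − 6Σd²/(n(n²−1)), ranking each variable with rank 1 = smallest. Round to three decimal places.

-0.036

Ranks of variable 1: 4, 3, 6, 2, 1, 5, 7
Ranks of variable 2: 4, 1, 6, 7, 3, 5, 2
d = r₁ − r₂: 0, 2, 0, -5, -2, 0, 5
d²: 0, 4, 0, 25, 4, 0, 25; Σd² = 58
ρ = 1 − 6·58/(7·48) = 1 − 348/336 = -0.036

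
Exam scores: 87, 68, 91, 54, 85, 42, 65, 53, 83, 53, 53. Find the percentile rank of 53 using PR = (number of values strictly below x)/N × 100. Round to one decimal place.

9.1

N = 11.
Strictly below 53: 1. Equal to 53: 3.
PR = 1/11 × 100 = 9.1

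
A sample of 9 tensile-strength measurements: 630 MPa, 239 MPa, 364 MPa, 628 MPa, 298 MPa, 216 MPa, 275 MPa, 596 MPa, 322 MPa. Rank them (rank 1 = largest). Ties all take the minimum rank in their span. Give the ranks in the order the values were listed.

1, 8, 4, 2, 6, 9, 7, 3, 5

Sorted (descending): 630, 628, 596, 364, 322, 298, 275, 239, 216
No ties — each value takes its position as its rank.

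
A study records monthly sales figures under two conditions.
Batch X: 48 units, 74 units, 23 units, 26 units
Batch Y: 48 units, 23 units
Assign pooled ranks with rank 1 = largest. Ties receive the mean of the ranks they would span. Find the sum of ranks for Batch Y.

8

Sorted (descending): 74, 48, 48, 26, 23, 23
The 2 values of 48 occupy positions 2–3 → average rank (2+3)/2 = 2.5.
The 2 values of 23 occupy positions 5–6 → average rank (5+6)/2 = 5.5.
Batch Y values → pooled ranks: 48→2.5, 23→5.5
Rank sum = 2.5 + 5.5 = 8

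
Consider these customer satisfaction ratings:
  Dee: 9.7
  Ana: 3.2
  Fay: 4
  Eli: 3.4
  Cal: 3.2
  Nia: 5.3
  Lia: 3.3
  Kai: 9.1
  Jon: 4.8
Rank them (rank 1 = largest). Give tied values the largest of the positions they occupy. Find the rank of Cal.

Sorted (descending): 9.7, 9.1, 5.3, 4.8, 4, 3.4, 3.3, 3.2, 3.2
The 2 values of 3.2 occupy positions 8–9 → each gets rank 9.
Cal has value 3.2 → rank 9.

9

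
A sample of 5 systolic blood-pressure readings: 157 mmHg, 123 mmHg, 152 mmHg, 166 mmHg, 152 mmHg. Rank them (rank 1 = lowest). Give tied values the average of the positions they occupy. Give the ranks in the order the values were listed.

4, 1, 2.5, 5, 2.5

Sorted (ascending): 123, 152, 152, 157, 166
The 2 values of 152 occupy positions 2–3 → average rank (2+3)/2 = 2.5.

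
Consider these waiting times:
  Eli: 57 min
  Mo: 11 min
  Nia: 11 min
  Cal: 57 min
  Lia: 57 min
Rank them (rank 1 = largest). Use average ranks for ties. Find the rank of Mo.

Sorted (descending): 57, 57, 57, 11, 11
The 3 values of 57 occupy positions 1–3 → average rank 2.
The 2 values of 11 occupy positions 4–5 → average rank (4+5)/2 = 4.5.
Mo has value 11 min → rank 4.5.

4.5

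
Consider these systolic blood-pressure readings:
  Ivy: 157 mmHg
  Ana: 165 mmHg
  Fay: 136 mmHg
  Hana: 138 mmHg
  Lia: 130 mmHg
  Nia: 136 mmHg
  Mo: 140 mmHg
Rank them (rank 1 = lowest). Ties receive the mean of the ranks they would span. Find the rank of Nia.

2.5

Sorted (ascending): 130, 136, 136, 138, 140, 157, 165
The 2 values of 136 occupy positions 2–3 → average rank (2+3)/2 = 2.5.
Nia has value 136 mmHg → rank 2.5.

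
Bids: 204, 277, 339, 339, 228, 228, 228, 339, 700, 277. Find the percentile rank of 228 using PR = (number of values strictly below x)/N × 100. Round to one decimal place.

N = 10.
Strictly below 228: 1. Equal to 228: 3.
PR = 1/10 × 100 = 10.0

10.0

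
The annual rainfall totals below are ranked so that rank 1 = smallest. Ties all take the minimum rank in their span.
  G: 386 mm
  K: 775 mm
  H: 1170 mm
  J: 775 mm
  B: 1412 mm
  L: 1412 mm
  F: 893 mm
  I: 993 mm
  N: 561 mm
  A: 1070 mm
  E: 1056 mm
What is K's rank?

Sorted (ascending): 386, 561, 775, 775, 893, 993, 1056, 1070, 1170, 1412, 1412
The 2 values of 775 occupy positions 3–4 → each gets rank 3.
The 2 values of 1412 occupy positions 10–11 → each gets rank 10.
K has value 775 mm → rank 3.

3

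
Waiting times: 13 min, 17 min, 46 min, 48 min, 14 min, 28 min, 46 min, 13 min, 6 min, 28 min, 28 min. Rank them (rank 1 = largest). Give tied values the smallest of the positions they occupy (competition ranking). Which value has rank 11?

6

Sorted (descending): 48, 46, 46, 28, 28, 28, 17, 14, 13, 13, 6
The 2 values of 46 occupy positions 2–3 → each gets rank 2.
The 3 values of 28 occupy positions 4–6 → each gets rank 4.
The 2 values of 13 occupy positions 9–10 → each gets rank 9.
Rank 11 → value 6.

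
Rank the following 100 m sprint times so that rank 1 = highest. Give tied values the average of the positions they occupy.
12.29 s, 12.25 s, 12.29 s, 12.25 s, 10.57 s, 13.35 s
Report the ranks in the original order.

2.5, 4.5, 2.5, 4.5, 6, 1

Sorted (descending): 13.35, 12.29, 12.29, 12.25, 12.25, 10.57
The 2 values of 12.29 occupy positions 2–3 → average rank (2+3)/2 = 2.5.
The 2 values of 12.25 occupy positions 4–5 → average rank (4+5)/2 = 4.5.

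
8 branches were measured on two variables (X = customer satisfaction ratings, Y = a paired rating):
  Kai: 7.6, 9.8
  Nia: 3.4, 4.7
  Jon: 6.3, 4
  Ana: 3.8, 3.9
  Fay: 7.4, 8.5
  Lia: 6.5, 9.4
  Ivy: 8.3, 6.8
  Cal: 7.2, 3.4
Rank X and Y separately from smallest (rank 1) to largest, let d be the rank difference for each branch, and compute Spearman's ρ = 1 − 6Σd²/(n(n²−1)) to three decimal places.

0.476

Ranks of variable 1: 7, 1, 3, 2, 6, 4, 8, 5
Ranks of variable 2: 8, 4, 3, 2, 6, 7, 5, 1
d = r₁ − r₂: -1, -3, 0, 0, 0, -3, 3, 4
d²: 1, 9, 0, 0, 0, 9, 9, 16; Σd² = 44
ρ = 1 − 6·44/(8·63) = 1 − 264/504 = 0.476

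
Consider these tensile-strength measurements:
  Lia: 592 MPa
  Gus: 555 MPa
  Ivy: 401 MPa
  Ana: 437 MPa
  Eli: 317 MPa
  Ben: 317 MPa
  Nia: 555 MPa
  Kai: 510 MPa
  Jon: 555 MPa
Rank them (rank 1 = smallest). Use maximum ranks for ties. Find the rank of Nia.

8

Sorted (ascending): 317, 317, 401, 437, 510, 555, 555, 555, 592
The 2 values of 317 occupy positions 1–2 → each gets rank 2.
The 3 values of 555 occupy positions 6–8 → each gets rank 8.
Nia has value 555 MPa → rank 8.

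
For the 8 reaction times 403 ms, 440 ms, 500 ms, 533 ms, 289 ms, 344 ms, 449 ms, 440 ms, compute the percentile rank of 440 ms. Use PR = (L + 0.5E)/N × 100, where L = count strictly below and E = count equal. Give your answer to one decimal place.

50.0

N = 8.
Strictly below 440: 3. Equal to 440: 2.
PR = (3 + 0.5·2)/8 × 100 = 50.0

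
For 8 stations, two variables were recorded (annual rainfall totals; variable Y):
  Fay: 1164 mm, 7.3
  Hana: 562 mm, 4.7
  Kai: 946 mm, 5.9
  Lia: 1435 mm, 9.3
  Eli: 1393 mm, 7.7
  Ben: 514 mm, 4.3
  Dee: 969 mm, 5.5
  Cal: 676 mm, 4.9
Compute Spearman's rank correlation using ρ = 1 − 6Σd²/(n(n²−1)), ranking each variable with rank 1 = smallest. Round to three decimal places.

Ranks of variable 1: 6, 2, 4, 8, 7, 1, 5, 3
Ranks of variable 2: 6, 2, 5, 8, 7, 1, 4, 3
d = r₁ − r₂: 0, 0, -1, 0, 0, 0, 1, 0
d²: 0, 0, 1, 0, 0, 0, 1, 0; Σd² = 2
ρ = 1 − 6·2/(8·63) = 1 − 12/504 = 0.976

0.976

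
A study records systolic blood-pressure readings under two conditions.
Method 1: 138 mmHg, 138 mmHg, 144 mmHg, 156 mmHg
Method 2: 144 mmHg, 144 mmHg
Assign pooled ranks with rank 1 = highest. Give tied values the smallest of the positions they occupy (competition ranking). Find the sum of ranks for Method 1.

13

Sorted (descending): 156, 144, 144, 144, 138, 138
The 3 values of 144 occupy positions 2–4 → each gets rank 2.
The 2 values of 138 occupy positions 5–6 → each gets rank 5.
Method 1 values → pooled ranks: 138→5, 138→5, 144→2, 156→1
Rank sum = 5 + 5 + 2 + 1 = 13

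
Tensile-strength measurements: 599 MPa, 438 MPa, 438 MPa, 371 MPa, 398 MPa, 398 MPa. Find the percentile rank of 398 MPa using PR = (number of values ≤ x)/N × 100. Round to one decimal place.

N = 6.
Strictly below 398: 1. Equal to 398: 2.
PR = 3/6 × 100 = 50.0

50.0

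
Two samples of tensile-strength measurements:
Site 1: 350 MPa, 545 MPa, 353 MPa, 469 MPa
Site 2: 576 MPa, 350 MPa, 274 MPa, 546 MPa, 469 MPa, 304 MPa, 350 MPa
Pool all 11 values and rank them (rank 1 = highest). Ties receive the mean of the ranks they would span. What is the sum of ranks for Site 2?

Sorted (descending): 576, 546, 545, 469, 469, 353, 350, 350, 350, 304, 274
The 2 values of 469 occupy positions 4–5 → average rank (4+5)/2 = 4.5.
The 3 values of 350 occupy positions 7–9 → average rank 8.
Site 2 values → pooled ranks: 576→1, 350→8, 274→11, 546→2, 469→4.5, 304→10, 350→8
Rank sum = 1 + 8 + 11 + 2 + 4.5 + 10 + 8 = 44.5

44.5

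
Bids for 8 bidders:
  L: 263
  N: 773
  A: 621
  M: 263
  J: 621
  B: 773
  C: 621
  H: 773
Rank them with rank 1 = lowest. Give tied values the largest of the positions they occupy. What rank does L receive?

2

Sorted (ascending): 263, 263, 621, 621, 621, 773, 773, 773
The 2 values of 263 occupy positions 1–2 → each gets rank 2.
The 3 values of 621 occupy positions 3–5 → each gets rank 5.
The 3 values of 773 occupy positions 6–8 → each gets rank 8.
L has value 263 → rank 2.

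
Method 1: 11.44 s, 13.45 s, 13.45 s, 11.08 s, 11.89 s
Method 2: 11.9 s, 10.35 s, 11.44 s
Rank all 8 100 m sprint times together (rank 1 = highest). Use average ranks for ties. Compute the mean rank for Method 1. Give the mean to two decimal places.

Sorted (descending): 13.45, 13.45, 11.9, 11.89, 11.44, 11.44, 11.08, 10.35
The 2 values of 13.45 occupy positions 1–2 → average rank (1+2)/2 = 1.5.
The 2 values of 11.44 occupy positions 5–6 → average rank (5+6)/2 = 5.5.
Method 1 values → pooled ranks: 11.44→5.5, 13.45→1.5, 13.45→1.5, 11.08→7, 11.89→4
Mean rank = (5.5 + 1.5 + 1.5 + 7 + 4) / 5 = 3.90

3.90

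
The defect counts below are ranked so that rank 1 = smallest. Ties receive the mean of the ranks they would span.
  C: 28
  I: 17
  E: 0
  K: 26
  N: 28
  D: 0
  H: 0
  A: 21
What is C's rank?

Sorted (ascending): 0, 0, 0, 17, 21, 26, 28, 28
The 3 values of 0 occupy positions 1–3 → average rank 2.
The 2 values of 28 occupy positions 7–8 → average rank (7+8)/2 = 7.5.
C has value 28 → rank 7.5.

7.5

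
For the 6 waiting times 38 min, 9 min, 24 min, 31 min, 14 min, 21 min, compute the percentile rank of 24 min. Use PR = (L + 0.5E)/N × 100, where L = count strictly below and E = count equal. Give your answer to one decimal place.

N = 6.
Strictly below 24: 3. Equal to 24: 1.
PR = (3 + 0.5·1)/6 × 100 = 58.3

58.3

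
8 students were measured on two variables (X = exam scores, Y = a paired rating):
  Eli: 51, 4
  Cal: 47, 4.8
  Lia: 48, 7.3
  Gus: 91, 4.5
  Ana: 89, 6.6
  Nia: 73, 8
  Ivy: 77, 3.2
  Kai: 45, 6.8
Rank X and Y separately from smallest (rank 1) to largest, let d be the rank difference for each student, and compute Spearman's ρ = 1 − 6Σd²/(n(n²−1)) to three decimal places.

Ranks of variable 1: 4, 2, 3, 8, 7, 5, 6, 1
Ranks of variable 2: 2, 4, 7, 3, 5, 8, 1, 6
d = r₁ − r₂: 2, -2, -4, 5, 2, -3, 5, -5
d²: 4, 4, 16, 25, 4, 9, 25, 25; Σd² = 112
ρ = 1 − 6·112/(8·63) = 1 − 672/504 = -0.333

-0.333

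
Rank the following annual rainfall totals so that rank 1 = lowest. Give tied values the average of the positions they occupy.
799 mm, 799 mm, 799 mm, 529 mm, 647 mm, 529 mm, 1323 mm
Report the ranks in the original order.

5, 5, 5, 1.5, 3, 1.5, 7

Sorted (ascending): 529, 529, 647, 799, 799, 799, 1323
The 2 values of 529 occupy positions 1–2 → average rank (1+2)/2 = 1.5.
The 3 values of 799 occupy positions 4–6 → average rank 5.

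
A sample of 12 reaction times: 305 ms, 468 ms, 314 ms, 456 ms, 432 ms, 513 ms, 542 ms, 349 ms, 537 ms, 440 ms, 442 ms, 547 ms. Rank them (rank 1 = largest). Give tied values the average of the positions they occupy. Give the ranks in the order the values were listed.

Sorted (descending): 547, 542, 537, 513, 468, 456, 442, 440, 432, 349, 314, 305
No ties — each value takes its position as its rank.

12, 5, 11, 6, 9, 4, 2, 10, 3, 8, 7, 1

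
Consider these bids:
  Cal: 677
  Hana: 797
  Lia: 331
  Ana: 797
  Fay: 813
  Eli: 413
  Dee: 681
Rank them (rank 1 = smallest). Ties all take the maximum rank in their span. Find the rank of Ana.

6

Sorted (ascending): 331, 413, 677, 681, 797, 797, 813
The 2 values of 797 occupy positions 5–6 → each gets rank 6.
Ana has value 797 → rank 6.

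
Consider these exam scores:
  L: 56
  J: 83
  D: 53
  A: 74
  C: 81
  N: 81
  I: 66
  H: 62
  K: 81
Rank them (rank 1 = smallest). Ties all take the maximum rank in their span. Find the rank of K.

8

Sorted (ascending): 53, 56, 62, 66, 74, 81, 81, 81, 83
The 3 values of 81 occupy positions 6–8 → each gets rank 8.
K has value 81 → rank 8.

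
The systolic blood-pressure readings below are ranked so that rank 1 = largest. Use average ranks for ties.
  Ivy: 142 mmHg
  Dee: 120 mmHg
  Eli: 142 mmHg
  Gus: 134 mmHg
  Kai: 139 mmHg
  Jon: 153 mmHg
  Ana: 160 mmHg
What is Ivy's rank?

3.5

Sorted (descending): 160, 153, 142, 142, 139, 134, 120
The 2 values of 142 occupy positions 3–4 → average rank (3+4)/2 = 3.5.
Ivy has value 142 mmHg → rank 3.5.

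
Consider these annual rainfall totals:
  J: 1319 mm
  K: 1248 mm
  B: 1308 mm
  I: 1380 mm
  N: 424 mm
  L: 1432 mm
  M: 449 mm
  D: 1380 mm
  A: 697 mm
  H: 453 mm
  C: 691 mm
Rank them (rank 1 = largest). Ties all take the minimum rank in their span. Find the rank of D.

Sorted (descending): 1432, 1380, 1380, 1319, 1308, 1248, 697, 691, 453, 449, 424
The 2 values of 1380 occupy positions 2–3 → each gets rank 2.
D has value 1380 mm → rank 2.

2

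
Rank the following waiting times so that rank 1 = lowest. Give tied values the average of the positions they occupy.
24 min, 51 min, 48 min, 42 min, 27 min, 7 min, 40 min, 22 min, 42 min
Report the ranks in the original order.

Sorted (ascending): 7, 22, 24, 27, 40, 42, 42, 48, 51
The 2 values of 42 occupy positions 6–7 → average rank (6+7)/2 = 6.5.

3, 9, 8, 6.5, 4, 1, 5, 2, 6.5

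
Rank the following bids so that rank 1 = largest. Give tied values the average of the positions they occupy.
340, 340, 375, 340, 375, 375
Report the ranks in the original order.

5, 5, 2, 5, 2, 2

Sorted (descending): 375, 375, 375, 340, 340, 340
The 3 values of 375 occupy positions 1–3 → average rank 2.
The 3 values of 340 occupy positions 4–6 → average rank 5.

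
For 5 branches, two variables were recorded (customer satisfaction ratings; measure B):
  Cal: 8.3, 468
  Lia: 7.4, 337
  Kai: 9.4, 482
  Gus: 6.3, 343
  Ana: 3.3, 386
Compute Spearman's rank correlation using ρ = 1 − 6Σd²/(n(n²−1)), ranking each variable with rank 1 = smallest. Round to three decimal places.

0.600

Ranks of variable 1: 4, 3, 5, 2, 1
Ranks of variable 2: 4, 1, 5, 2, 3
d = r₁ − r₂: 0, 2, 0, 0, -2
d²: 0, 4, 0, 0, 4; Σd² = 8
ρ = 1 − 6·8/(5·24) = 1 − 48/120 = 0.600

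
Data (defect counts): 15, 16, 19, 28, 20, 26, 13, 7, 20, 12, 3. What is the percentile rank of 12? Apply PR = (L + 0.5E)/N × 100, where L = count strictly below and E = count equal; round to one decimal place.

N = 11.
Strictly below 12: 2. Equal to 12: 1.
PR = (2 + 0.5·1)/11 × 100 = 22.7

22.7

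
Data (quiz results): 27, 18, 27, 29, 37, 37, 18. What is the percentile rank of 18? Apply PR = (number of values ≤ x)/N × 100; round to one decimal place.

N = 7.
Strictly below 18: 0. Equal to 18: 2.
PR = 2/7 × 100 = 28.6

28.6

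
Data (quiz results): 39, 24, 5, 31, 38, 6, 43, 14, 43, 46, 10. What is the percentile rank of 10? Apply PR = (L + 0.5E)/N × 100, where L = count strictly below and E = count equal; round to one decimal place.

N = 11.
Strictly below 10: 2. Equal to 10: 1.
PR = (2 + 0.5·1)/11 × 100 = 22.7

22.7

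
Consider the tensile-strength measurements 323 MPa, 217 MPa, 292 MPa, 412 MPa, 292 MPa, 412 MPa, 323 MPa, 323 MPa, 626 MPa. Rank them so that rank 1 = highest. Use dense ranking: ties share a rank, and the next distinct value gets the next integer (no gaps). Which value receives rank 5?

217

Sorted (descending): 626, 412, 412, 323, 323, 323, 292, 292, 217
The 2 values of 412 share dense rank 2.
The 3 values of 323 share dense rank 3.
The 2 values of 292 share dense rank 4.
Remaining distinct values take the next consecutive integers.
Rank 5 → value 217.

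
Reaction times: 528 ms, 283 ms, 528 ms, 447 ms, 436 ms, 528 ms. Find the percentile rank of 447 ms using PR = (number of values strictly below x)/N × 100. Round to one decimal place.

33.3

N = 6.
Strictly below 447: 2. Equal to 447: 1.
PR = 2/6 × 100 = 33.3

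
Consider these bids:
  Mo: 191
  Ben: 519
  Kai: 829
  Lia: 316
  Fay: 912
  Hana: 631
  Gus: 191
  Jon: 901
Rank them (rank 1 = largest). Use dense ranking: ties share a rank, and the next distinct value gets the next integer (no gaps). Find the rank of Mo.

7

Sorted (descending): 912, 901, 829, 631, 519, 316, 191, 191
The 2 values of 191 share dense rank 7.
Remaining distinct values take the next consecutive integers.
Mo has value 191 → rank 7.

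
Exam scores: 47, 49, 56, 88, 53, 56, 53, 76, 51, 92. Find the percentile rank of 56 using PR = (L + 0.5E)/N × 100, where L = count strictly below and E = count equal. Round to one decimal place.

N = 10.
Strictly below 56: 5. Equal to 56: 2.
PR = (5 + 0.5·2)/10 × 100 = 60.0

60.0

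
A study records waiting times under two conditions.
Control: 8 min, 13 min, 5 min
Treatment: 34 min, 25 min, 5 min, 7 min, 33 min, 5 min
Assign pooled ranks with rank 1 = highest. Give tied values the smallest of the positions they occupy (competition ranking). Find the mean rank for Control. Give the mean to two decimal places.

Sorted (descending): 34, 33, 25, 13, 8, 7, 5, 5, 5
The 3 values of 5 occupy positions 7–9 → each gets rank 7.
Control values → pooled ranks: 8→5, 13→4, 5→7
Mean rank = (5 + 4 + 7) / 3 = 5.33

5.33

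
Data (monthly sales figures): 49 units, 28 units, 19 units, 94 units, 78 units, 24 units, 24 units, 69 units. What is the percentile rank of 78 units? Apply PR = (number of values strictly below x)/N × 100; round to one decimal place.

N = 8.
Strictly below 78: 6. Equal to 78: 1.
PR = 6/8 × 100 = 75.0

75.0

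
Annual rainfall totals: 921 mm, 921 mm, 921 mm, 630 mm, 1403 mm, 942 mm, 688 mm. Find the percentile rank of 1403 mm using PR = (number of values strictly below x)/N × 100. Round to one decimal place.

N = 7.
Strictly below 1403: 6. Equal to 1403: 1.
PR = 6/7 × 100 = 85.7

85.7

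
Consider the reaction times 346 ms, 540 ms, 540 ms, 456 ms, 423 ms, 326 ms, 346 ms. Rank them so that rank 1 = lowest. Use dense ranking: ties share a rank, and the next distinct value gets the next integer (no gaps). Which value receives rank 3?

Sorted (ascending): 326, 346, 346, 423, 456, 540, 540
The 2 values of 346 share dense rank 2.
The 2 values of 540 share dense rank 5.
Remaining distinct values take the next consecutive integers.
Rank 3 → value 423.

423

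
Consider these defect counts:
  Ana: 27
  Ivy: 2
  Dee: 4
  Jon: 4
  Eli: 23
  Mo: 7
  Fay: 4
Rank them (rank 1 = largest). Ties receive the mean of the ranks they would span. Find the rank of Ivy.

7

Sorted (descending): 27, 23, 7, 4, 4, 4, 2
The 3 values of 4 occupy positions 4–6 → average rank 5.
Ivy has value 2 → rank 7.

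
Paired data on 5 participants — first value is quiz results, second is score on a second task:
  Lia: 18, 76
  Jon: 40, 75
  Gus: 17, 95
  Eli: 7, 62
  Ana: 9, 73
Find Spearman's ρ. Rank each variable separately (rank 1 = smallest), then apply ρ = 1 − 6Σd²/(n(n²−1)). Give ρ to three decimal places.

Ranks of variable 1: 4, 5, 3, 1, 2
Ranks of variable 2: 4, 3, 5, 1, 2
d = r₁ − r₂: 0, 2, -2, 0, 0
d²: 0, 4, 4, 0, 0; Σd² = 8
ρ = 1 − 6·8/(5·24) = 1 − 48/120 = 0.600

0.600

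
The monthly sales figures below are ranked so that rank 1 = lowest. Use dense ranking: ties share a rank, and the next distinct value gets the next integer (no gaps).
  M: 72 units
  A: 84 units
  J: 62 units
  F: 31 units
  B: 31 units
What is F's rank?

1

Sorted (ascending): 31, 31, 62, 72, 84
The 2 values of 31 share dense rank 1.
Remaining distinct values take the next consecutive integers.
F has value 31 units → rank 1.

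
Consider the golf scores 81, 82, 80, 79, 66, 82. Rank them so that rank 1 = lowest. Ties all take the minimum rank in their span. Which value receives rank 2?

79

Sorted (ascending): 66, 79, 80, 81, 82, 82
The 2 values of 82 occupy positions 5–6 → each gets rank 5.
Rank 2 → value 79.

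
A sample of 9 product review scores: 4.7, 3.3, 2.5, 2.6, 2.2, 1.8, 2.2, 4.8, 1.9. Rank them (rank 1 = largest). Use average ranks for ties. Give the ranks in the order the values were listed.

2, 3, 5, 4, 6.5, 9, 6.5, 1, 8

Sorted (descending): 4.8, 4.7, 3.3, 2.6, 2.5, 2.2, 2.2, 1.9, 1.8
The 2 values of 2.2 occupy positions 6–7 → average rank (6+7)/2 = 6.5.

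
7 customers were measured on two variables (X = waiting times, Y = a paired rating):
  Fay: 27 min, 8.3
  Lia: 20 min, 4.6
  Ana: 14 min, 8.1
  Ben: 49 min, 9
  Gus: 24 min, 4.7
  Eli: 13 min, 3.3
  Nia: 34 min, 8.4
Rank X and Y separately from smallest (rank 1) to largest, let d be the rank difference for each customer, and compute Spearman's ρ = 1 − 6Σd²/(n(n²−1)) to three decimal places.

Ranks of variable 1: 5, 3, 2, 7, 4, 1, 6
Ranks of variable 2: 5, 2, 4, 7, 3, 1, 6
d = r₁ − r₂: 0, 1, -2, 0, 1, 0, 0
d²: 0, 1, 4, 0, 1, 0, 0; Σd² = 6
ρ = 1 − 6·6/(7·48) = 1 − 36/336 = 0.893

0.893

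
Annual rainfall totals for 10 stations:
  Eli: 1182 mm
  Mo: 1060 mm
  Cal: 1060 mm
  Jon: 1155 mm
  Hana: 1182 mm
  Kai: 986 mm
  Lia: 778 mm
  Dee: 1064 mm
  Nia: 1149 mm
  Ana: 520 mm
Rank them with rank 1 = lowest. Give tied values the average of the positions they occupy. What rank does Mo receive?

4.5

Sorted (ascending): 520, 778, 986, 1060, 1060, 1064, 1149, 1155, 1182, 1182
The 2 values of 1060 occupy positions 4–5 → average rank (4+5)/2 = 4.5.
The 2 values of 1182 occupy positions 9–10 → average rank (9+10)/2 = 9.5.
Mo has value 1060 mm → rank 4.5.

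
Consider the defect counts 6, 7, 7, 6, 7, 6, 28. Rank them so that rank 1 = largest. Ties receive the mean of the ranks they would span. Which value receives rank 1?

28

Sorted (descending): 28, 7, 7, 7, 6, 6, 6
The 3 values of 7 occupy positions 2–4 → average rank 3.
The 3 values of 6 occupy positions 5–7 → average rank 6.
Rank 1 → value 28.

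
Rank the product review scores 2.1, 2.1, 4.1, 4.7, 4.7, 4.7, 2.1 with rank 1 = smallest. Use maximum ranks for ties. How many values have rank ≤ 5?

4

Sorted (ascending): 2.1, 2.1, 2.1, 4.1, 4.7, 4.7, 4.7
The 3 values of 2.1 occupy positions 1–3 → each gets rank 3.
The 3 values of 4.7 occupy positions 5–7 → each gets rank 7.
Ranks ≤ 5: {3, 3, 3, 4} → 4 values.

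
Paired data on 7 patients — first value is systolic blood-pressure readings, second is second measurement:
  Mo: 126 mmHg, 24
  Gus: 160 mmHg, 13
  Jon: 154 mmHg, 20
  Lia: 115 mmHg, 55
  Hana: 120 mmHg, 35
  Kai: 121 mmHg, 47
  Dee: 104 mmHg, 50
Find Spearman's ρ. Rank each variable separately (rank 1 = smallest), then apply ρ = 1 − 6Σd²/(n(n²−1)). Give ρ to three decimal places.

-0.929

Ranks of variable 1: 5, 7, 6, 2, 3, 4, 1
Ranks of variable 2: 3, 1, 2, 7, 4, 5, 6
d = r₁ − r₂: 2, 6, 4, -5, -1, -1, -5
d²: 4, 36, 16, 25, 1, 1, 25; Σd² = 108
ρ = 1 − 6·108/(7·48) = 1 − 648/336 = -0.929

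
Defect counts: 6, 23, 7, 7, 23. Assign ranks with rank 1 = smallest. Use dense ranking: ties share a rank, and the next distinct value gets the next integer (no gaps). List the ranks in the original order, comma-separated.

1, 3, 2, 2, 3

Sorted (ascending): 6, 7, 7, 23, 23
The 2 values of 7 share dense rank 2.
The 2 values of 23 share dense rank 3.
Remaining distinct values take the next consecutive integers.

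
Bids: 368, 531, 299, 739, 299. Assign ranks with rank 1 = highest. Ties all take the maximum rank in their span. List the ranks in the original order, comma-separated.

Sorted (descending): 739, 531, 368, 299, 299
The 2 values of 299 occupy positions 4–5 → each gets rank 5.

3, 2, 5, 1, 5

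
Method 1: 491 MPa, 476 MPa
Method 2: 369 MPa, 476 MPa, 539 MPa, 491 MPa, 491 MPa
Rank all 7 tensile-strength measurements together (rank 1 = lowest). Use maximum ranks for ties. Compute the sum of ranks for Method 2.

Sorted (ascending): 369, 476, 476, 491, 491, 491, 539
The 2 values of 476 occupy positions 2–3 → each gets rank 3.
The 3 values of 491 occupy positions 4–6 → each gets rank 6.
Method 2 values → pooled ranks: 369→1, 476→3, 539→7, 491→6, 491→6
Rank sum = 1 + 3 + 7 + 6 + 6 = 23

23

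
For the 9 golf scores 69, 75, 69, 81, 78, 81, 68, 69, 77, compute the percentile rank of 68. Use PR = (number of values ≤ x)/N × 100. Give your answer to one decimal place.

N = 9.
Strictly below 68: 0. Equal to 68: 1.
PR = 1/9 × 100 = 11.1

11.1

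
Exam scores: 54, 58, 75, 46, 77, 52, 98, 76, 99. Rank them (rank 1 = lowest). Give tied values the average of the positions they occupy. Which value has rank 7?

Sorted (ascending): 46, 52, 54, 58, 75, 76, 77, 98, 99
No ties — each value takes its position as its rank.
Rank 7 → value 77.

77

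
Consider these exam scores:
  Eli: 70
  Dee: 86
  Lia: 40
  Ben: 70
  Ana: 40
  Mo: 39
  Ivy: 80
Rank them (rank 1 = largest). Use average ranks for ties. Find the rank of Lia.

Sorted (descending): 86, 80, 70, 70, 40, 40, 39
The 2 values of 70 occupy positions 3–4 → average rank (3+4)/2 = 3.5.
The 2 values of 40 occupy positions 5–6 → average rank (5+6)/2 = 5.5.
Lia has value 40 → rank 5.5.

5.5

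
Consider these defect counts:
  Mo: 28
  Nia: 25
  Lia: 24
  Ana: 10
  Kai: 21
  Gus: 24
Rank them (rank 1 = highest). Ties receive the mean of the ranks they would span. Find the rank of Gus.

Sorted (descending): 28, 25, 24, 24, 21, 10
The 2 values of 24 occupy positions 3–4 → average rank (3+4)/2 = 3.5.
Gus has value 24 → rank 3.5.

3.5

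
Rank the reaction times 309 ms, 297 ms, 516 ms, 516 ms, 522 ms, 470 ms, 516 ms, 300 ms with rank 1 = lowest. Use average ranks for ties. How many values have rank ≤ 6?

Sorted (ascending): 297, 300, 309, 470, 516, 516, 516, 522
The 3 values of 516 occupy positions 5–7 → average rank 6.
Ranks ≤ 6: {1, 2, 3, 4, 6, 6, 6} → 7 values.

7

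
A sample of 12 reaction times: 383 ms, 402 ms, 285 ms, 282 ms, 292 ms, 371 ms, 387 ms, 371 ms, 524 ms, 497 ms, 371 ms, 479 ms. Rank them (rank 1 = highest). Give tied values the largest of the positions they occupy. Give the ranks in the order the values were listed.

Sorted (descending): 524, 497, 479, 402, 387, 383, 371, 371, 371, 292, 285, 282
The 3 values of 371 occupy positions 7–9 → each gets rank 9.

6, 4, 11, 12, 10, 9, 5, 9, 1, 2, 9, 3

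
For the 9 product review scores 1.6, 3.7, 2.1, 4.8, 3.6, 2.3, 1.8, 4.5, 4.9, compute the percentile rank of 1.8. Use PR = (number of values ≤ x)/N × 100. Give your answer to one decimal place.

N = 9.
Strictly below 1.8: 1. Equal to 1.8: 1.
PR = 2/9 × 100 = 22.2

22.2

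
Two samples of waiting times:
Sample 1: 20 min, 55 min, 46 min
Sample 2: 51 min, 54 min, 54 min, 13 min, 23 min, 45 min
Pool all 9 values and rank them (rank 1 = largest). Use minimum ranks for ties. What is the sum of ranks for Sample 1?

Sorted (descending): 55, 54, 54, 51, 46, 45, 23, 20, 13
The 2 values of 54 occupy positions 2–3 → each gets rank 2.
Sample 1 values → pooled ranks: 20→8, 55→1, 46→5
Rank sum = 8 + 1 + 5 = 14

14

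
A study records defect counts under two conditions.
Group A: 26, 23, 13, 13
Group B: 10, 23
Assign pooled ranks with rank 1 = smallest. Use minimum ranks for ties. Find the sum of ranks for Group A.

Sorted (ascending): 10, 13, 13, 23, 23, 26
The 2 values of 13 occupy positions 2–3 → each gets rank 2.
The 2 values of 23 occupy positions 4–5 → each gets rank 4.
Group A values → pooled ranks: 26→6, 23→4, 13→2, 13→2
Rank sum = 6 + 4 + 2 + 2 = 14

14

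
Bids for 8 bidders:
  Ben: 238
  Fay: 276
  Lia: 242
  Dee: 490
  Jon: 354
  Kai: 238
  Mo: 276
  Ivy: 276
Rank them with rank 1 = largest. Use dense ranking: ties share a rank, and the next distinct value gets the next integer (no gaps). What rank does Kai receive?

5

Sorted (descending): 490, 354, 276, 276, 276, 242, 238, 238
The 3 values of 276 share dense rank 3.
The 2 values of 238 share dense rank 5.
Remaining distinct values take the next consecutive integers.
Kai has value 238 → rank 5.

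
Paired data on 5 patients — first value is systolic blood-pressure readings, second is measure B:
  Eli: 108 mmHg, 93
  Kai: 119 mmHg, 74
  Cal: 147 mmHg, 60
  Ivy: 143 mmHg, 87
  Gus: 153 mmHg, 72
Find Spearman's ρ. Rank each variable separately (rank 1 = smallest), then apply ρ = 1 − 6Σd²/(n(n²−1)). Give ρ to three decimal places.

Ranks of variable 1: 1, 2, 4, 3, 5
Ranks of variable 2: 5, 3, 1, 4, 2
d = r₁ − r₂: -4, -1, 3, -1, 3
d²: 16, 1, 9, 1, 9; Σd² = 36
ρ = 1 − 6·36/(5·24) = 1 − 216/120 = -0.800

-0.800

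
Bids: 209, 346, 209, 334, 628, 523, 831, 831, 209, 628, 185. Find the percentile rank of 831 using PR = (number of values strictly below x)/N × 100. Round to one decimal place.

N = 11.
Strictly below 831: 9. Equal to 831: 2.
PR = 9/11 × 100 = 81.8

81.8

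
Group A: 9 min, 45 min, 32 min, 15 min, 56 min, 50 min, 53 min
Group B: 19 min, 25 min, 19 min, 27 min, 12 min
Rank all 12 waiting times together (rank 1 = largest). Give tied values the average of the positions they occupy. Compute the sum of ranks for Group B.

41

Sorted (descending): 56, 53, 50, 45, 32, 27, 25, 19, 19, 15, 12, 9
The 2 values of 19 occupy positions 8–9 → average rank (8+9)/2 = 8.5.
Group B values → pooled ranks: 19→8.5, 25→7, 19→8.5, 27→6, 12→11
Rank sum = 8.5 + 7 + 8.5 + 6 + 11 = 41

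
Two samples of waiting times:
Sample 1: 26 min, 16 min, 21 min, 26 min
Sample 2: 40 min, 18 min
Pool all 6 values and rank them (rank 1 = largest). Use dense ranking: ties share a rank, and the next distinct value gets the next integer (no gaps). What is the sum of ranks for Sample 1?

12

Sorted (descending): 40, 26, 26, 21, 18, 16
The 2 values of 26 share dense rank 2.
Remaining distinct values take the next consecutive integers.
Sample 1 values → pooled ranks: 26→2, 16→5, 21→3, 26→2
Rank sum = 2 + 5 + 3 + 2 = 12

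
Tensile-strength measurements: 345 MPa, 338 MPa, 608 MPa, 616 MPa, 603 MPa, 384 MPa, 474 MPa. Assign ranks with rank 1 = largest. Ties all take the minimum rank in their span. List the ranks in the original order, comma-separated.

6, 7, 2, 1, 3, 5, 4

Sorted (descending): 616, 608, 603, 474, 384, 345, 338
No ties — each value takes its position as its rank.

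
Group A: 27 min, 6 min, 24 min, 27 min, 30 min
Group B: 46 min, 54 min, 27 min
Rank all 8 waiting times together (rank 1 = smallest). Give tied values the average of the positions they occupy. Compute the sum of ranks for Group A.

17

Sorted (ascending): 6, 24, 27, 27, 27, 30, 46, 54
The 3 values of 27 occupy positions 3–5 → average rank 4.
Group A values → pooled ranks: 27→4, 6→1, 24→2, 27→4, 30→6
Rank sum = 4 + 1 + 2 + 4 + 6 = 17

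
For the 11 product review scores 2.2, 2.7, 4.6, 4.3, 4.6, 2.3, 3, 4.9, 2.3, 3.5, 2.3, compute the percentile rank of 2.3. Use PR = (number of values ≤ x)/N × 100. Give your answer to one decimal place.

N = 11.
Strictly below 2.3: 1. Equal to 2.3: 3.
PR = 4/11 × 100 = 36.4

36.4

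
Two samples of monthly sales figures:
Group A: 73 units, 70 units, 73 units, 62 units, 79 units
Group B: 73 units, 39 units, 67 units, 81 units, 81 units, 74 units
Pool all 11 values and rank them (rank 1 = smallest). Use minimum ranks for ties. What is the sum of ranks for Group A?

Sorted (ascending): 39, 62, 67, 70, 73, 73, 73, 74, 79, 81, 81
The 3 values of 73 occupy positions 5–7 → each gets rank 5.
The 2 values of 81 occupy positions 10–11 → each gets rank 10.
Group A values → pooled ranks: 73→5, 70→4, 73→5, 62→2, 79→9
Rank sum = 5 + 4 + 5 + 2 + 9 = 25

25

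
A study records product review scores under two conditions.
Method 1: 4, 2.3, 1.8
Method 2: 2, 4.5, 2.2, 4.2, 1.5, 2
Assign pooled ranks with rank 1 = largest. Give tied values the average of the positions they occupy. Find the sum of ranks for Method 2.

30

Sorted (descending): 4.5, 4.2, 4, 2.3, 2.2, 2, 2, 1.8, 1.5
The 2 values of 2 occupy positions 6–7 → average rank (6+7)/2 = 6.5.
Method 2 values → pooled ranks: 2→6.5, 4.5→1, 2.2→5, 4.2→2, 1.5→9, 2→6.5
Rank sum = 6.5 + 1 + 5 + 2 + 9 + 6.5 = 30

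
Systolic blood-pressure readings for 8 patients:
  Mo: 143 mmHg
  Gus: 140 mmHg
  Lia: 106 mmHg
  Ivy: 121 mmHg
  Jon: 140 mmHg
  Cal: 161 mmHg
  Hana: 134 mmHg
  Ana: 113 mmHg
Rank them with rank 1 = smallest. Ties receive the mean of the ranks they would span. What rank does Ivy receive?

3

Sorted (ascending): 106, 113, 121, 134, 140, 140, 143, 161
The 2 values of 140 occupy positions 5–6 → average rank (5+6)/2 = 5.5.
Ivy has value 121 mmHg → rank 3.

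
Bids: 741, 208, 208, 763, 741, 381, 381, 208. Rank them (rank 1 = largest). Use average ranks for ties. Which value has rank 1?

763

Sorted (descending): 763, 741, 741, 381, 381, 208, 208, 208
The 2 values of 741 occupy positions 2–3 → average rank (2+3)/2 = 2.5.
The 2 values of 381 occupy positions 4–5 → average rank (4+5)/2 = 4.5.
The 3 values of 208 occupy positions 6–8 → average rank 7.
Rank 1 → value 763.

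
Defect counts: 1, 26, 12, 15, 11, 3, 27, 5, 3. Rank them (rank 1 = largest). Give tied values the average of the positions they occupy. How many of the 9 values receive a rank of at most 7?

6

Sorted (descending): 27, 26, 15, 12, 11, 5, 3, 3, 1
The 2 values of 3 occupy positions 7–8 → average rank (7+8)/2 = 7.5.
Ranks ≤ 7: {1, 2, 3, 4, 5, 6} → 6 values.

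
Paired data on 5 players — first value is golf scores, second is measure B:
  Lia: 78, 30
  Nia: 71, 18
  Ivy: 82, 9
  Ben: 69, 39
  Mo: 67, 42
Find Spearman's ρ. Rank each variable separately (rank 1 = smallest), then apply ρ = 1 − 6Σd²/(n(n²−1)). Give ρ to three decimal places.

-0.900

Ranks of variable 1: 4, 3, 5, 2, 1
Ranks of variable 2: 3, 2, 1, 4, 5
d = r₁ − r₂: 1, 1, 4, -2, -4
d²: 1, 1, 16, 4, 16; Σd² = 38
ρ = 1 − 6·38/(5·24) = 1 − 228/120 = -0.900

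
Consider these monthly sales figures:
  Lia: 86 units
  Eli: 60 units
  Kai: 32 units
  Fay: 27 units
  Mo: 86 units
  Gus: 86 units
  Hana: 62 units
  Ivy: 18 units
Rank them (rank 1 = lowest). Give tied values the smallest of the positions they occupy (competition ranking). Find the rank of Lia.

6

Sorted (ascending): 18, 27, 32, 60, 62, 86, 86, 86
The 3 values of 86 occupy positions 6–8 → each gets rank 6.
Lia has value 86 units → rank 6.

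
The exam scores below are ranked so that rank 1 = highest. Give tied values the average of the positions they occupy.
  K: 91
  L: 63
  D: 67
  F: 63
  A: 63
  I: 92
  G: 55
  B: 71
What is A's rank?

6

Sorted (descending): 92, 91, 71, 67, 63, 63, 63, 55
The 3 values of 63 occupy positions 5–7 → average rank 6.
A has value 63 → rank 6.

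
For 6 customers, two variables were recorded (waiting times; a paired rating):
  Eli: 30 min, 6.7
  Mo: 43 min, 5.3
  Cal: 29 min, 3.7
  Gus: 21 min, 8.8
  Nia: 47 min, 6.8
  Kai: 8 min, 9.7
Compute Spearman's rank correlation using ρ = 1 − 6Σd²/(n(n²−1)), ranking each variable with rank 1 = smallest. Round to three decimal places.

Ranks of variable 1: 4, 5, 3, 2, 6, 1
Ranks of variable 2: 3, 2, 1, 5, 4, 6
d = r₁ − r₂: 1, 3, 2, -3, 2, -5
d²: 1, 9, 4, 9, 4, 25; Σd² = 52
ρ = 1 − 6·52/(6·35) = 1 − 312/210 = -0.486

-0.486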